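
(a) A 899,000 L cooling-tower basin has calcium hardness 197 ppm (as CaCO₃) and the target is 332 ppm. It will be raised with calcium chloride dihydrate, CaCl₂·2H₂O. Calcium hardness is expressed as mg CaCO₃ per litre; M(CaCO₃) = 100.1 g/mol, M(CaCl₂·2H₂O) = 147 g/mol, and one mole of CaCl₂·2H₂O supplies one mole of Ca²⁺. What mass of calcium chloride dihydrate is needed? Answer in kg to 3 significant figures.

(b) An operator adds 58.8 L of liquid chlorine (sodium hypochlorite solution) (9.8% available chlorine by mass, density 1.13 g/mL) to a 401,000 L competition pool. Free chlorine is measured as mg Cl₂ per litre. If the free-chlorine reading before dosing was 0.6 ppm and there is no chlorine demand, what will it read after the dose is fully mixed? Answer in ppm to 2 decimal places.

(a) Hardness to add: (332 − 197) = 135 mg/L as CaCO₃ × 899,000 L = 121,400 g as CaCO₃.
(a) Moles of Ca²⁺ (1 mol Ca²⁺ ≡ 1 mol CaCO₃): 121,400 / 100.1 g/mol = 1212 mol.
(a) Mass of CaCl₂·2H₂O: 1212 × 147 = 178,200 g.

(b) Mass of solution: 58.8 L × 1000 mL/L × 1.13 g/mL = 66,440 g.
(b) Available chlorine delivered: 66,440 g × 0.098 = 6512 g as Cl₂.
(b) Concentration rise: 6512 g / 401,000 L = 16.24 mg/L = 16.24 ppm.
(b) Final FC: 0.6 + 16.24 = 16.84 ppm.

(a) 178 kg; (b) 16.84 ppm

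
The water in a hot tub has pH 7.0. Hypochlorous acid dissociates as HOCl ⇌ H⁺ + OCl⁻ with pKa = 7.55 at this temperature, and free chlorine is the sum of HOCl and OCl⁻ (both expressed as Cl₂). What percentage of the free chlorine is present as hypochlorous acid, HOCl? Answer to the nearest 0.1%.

[OCl⁻]/[HOCl] = 10^(pH − pKa) = 10^(7.0 − 7.55) = 10^-0.55 = 0.2818.
Fraction as HOCl = 1 / (1 + 0.2818) = 0.7801.

78.0%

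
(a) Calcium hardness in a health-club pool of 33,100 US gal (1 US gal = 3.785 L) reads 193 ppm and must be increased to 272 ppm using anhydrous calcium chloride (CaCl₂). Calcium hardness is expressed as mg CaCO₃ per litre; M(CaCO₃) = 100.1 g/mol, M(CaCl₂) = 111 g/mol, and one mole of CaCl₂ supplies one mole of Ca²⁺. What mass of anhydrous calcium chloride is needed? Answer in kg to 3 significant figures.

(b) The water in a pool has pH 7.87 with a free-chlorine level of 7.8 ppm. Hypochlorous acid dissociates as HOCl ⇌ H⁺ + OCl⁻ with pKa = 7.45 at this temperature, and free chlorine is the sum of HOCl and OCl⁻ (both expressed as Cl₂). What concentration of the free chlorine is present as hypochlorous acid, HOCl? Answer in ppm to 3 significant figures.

(a) 11.0 kg; (b) 2.15 ppm

(a) Volume: 33,100 US gal × 3.785 L/gal = 125,284 L.
(a) Hardness to add: (272 − 193) = 79 mg/L as CaCO₃ × 125,284 L = 9897 g as CaCO₃.
(a) Moles of Ca²⁺ (1 mol Ca²⁺ ≡ 1 mol CaCO₃): 9897 / 100.1 g/mol = 98.88 mol.
(a) Mass of CaCl₂: 98.88 × 111 = 10,980 g.

(b) [OCl⁻]/[HOCl] = 10^(pH − pKa) = 10^(7.87 − 7.45) = 10^0.42 = 2.63.
(b) Fraction as HOCl = 1 / (1 + 2.63) = 0.2755.
(b) HOCl = 0.2755 × 7.8 ppm = 2.149 ppm.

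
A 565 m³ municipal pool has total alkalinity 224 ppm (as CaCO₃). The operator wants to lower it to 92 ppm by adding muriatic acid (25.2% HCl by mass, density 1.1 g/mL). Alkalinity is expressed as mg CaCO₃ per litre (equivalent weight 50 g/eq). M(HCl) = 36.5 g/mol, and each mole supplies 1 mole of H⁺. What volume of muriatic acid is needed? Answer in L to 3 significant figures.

Volume: 565 m³ = 565,000 L.
Alkalinity to neutralize: (224 − 92) = 132 mg/L as CaCO₃ × 565,000 L = 74,580 g as CaCO₃.
Equivalents of H⁺ required: 74,580 ÷ 50 g/eq = 1492 eq = 1492 mol HCl.
Mass of HCl: 1492 × 36.5 = 54,440 g.
Mass of 25.2% solution: 54,440 / 0.252 = 216,000 g.
Volume: 216,000 g ÷ 1.1 g/mL = 196,400 mL.

196 L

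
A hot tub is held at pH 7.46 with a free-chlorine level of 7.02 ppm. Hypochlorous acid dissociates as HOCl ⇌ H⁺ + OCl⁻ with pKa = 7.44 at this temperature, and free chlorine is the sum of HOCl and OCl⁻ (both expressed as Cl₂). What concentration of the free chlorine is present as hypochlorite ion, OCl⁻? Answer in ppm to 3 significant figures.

[OCl⁻]/[HOCl] = 10^(pH − pKa) = 10^(7.46 − 7.44) = 10^0.02 = 1.047.
Fraction as HOCl = 1 / (1 + 1.047) = 0.4885.
OCl⁻ = (1 − 0.4885) × 7.02 ppm = 3.591 ppm.

3.59 ppm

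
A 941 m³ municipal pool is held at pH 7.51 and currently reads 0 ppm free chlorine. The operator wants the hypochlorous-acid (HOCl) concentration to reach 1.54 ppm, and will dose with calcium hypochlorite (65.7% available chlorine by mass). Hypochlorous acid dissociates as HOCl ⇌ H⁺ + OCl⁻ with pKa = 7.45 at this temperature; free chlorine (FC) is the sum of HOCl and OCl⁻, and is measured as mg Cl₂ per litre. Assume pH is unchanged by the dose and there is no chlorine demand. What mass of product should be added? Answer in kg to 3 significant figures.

Volume: 941 m³ = 941,000 L.
[OCl⁻]/[HOCl] = 10^(pH − pKa) = 10^(7.51 − 7.45) = 1.148; fraction as HOCl = 1/(1 + 1.148) = 0.4655.
Free chlorine required for 1.54 ppm HOCl: 1.54 / 0.4655 = 3.308 ppm.
FC to add: 3.308 − 0 = 3.308 mg/L as Cl₂.
Cl₂ equivalent: 3.308 mg/L × 941,000 L = 3113 g.
Product at 65.7% available Cl: 3113 / 0.657 = 4738 g.

4.74 kg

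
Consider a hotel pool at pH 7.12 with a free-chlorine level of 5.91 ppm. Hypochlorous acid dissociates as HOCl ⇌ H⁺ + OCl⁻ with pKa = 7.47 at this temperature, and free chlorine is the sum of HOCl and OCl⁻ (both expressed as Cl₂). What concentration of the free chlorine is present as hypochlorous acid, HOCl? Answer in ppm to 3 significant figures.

4.09 ppm

[OCl⁻]/[HOCl] = 10^(pH − pKa) = 10^(7.12 − 7.47) = 10^-0.35 = 0.4467.
Fraction as HOCl = 1 / (1 + 0.4467) = 0.6912.
HOCl = 0.6912 × 5.91 ppm = 4.085 ppm.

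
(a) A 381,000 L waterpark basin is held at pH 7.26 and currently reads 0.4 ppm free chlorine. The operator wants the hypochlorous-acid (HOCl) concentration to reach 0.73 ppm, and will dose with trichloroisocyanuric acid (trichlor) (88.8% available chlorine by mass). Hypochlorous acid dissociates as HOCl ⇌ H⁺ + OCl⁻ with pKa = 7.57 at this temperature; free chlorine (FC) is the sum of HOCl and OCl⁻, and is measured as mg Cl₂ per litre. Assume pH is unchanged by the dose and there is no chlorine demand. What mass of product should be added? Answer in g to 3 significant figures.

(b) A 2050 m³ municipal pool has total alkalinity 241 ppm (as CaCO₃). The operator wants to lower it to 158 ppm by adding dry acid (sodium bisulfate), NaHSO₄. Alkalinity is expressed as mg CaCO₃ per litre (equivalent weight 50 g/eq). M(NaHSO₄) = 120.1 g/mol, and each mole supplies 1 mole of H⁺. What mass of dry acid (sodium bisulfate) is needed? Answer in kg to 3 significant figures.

(a) [OCl⁻]/[HOCl] = 10^(pH − pKa) = 10^(7.26 − 7.57) = 0.4898; fraction as HOCl = 1/(1 + 0.4898) = 0.6712.
(a) Free chlorine required for 0.73 ppm HOCl: 0.73 / 0.6712 = 1.088 ppm.
(a) FC to add: 1.088 − 0.4 = 0.6875 mg/L as Cl₂.
(a) Cl₂ equivalent: 0.6875 mg/L × 381,000 L = 262 g.
(a) Product at 88.8% available Cl: 262 / 0.888 = 295 g.

(b) Volume: 2050 m³ = 2,050,000 L.
(b) Alkalinity to neutralize: (241 − 158) = 83 mg/L as CaCO₃ × 2,050,000 L = 170,200 g as CaCO₃.
(b) Equivalents of H⁺ required: 170,200 ÷ 50 g/eq = 3403 eq = 3403 mol NaHSO₄.
(b) Mass of NaHSO₄: 3403 × 120.1 = 408,700 g.

(a) 295 g; (b) 409 kg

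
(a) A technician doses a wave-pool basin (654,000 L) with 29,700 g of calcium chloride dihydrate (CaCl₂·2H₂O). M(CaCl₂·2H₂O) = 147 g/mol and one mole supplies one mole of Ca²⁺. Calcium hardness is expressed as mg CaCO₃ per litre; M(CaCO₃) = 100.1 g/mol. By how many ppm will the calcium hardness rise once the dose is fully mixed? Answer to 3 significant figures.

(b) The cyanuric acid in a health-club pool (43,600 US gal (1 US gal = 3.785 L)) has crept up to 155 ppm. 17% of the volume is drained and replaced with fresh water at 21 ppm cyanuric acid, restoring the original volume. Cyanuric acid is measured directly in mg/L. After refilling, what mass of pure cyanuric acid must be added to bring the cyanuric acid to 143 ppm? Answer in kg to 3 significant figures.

(a) 30.9 ppm; (b) 1.78 kg

(a) Moles of Ca²⁺: 29,700 g ÷ 147 g/mol = 202 mol.
(a) As CaCO₃: 202 mol × 100.1 g/mol = 20,220 g.
(a) Rise: 20,220 g / 654,000 L × 1000 = 30.92 mg/L.

(b) Volume: 43,600 US gal × 3.785 L/gal = 165,026 L.
(b) After draining 17% and refilling: 155 × 0.83 + 21 × 0.17 = 132.22 ppm.
(b) Deficit to target: 143 − 132.22 = 10.78 mg/L.
(b) Mass: 10.78 mg/L × 165,026 L = 1779 g cyanuric acid.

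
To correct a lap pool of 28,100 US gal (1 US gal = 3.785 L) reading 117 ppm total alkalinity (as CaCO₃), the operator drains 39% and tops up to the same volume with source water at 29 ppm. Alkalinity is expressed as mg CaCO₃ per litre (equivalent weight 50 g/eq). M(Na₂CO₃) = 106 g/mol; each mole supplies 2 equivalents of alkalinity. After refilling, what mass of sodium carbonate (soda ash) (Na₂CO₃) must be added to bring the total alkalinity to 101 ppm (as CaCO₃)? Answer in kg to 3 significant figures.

Volume: 28,100 US gal × 3.785 L/gal = 106,358 L.
After draining 39% and refilling: 117 × 0.61 + 29 × 0.39 = 82.68 ppm.
Deficit to target: 101 − 82.68 = 18.32 mg/L.
As CaCO₃: 18.32 mg/L × 106,358 L = 1948 g; ÷ 50 g/eq ÷ 2 = 19.48 mol Na₂CO₃.
Mass: 19.48 × 106 = 2065 g.

2.07 kg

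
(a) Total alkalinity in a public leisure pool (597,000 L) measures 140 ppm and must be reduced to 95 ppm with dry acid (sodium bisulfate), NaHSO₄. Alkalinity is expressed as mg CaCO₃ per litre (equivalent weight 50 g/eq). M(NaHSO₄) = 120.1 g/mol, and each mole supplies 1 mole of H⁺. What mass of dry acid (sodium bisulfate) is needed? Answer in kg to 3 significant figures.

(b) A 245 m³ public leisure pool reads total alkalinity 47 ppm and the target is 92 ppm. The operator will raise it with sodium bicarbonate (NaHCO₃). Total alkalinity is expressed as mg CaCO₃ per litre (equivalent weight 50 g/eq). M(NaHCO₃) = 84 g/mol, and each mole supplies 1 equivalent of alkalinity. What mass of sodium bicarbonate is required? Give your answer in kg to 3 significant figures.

(a) Alkalinity to neutralize: (140 − 95) = 45 mg/L as CaCO₃ × 597,000 L = 26,860 g as CaCO₃.
(a) Equivalents of H⁺ required: 26,860 ÷ 50 g/eq = 537.3 eq = 537.3 mol NaHSO₄.
(a) Mass of NaHSO₄: 537.3 × 120.1 = 64,530 g.

(b) Volume: 245 m³ = 245,000 L.
(b) Alkalinity to add: (92 − 47) = 45 mg/L as CaCO₃ × 245,000 L = 11,020 g as CaCO₃.
(b) Equivalents: 11,020 g ÷ 50 g/eq = 220.5 eq.
(b) NaHCO₃ supplies 1 eq per mole → 220.5 mol.
(b) Mass: 220.5 mol × 84 g/mol = 18,520 g.

(a) 64.5 kg; (b) 18.5 kg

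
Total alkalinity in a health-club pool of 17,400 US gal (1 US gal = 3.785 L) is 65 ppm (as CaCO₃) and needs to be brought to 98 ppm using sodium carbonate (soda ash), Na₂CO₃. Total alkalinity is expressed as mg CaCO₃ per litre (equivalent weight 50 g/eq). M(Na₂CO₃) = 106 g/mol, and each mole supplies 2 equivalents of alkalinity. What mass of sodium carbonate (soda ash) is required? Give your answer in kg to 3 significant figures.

2.30 kg

Volume: 17,400 US gal × 3.785 L/gal = 65,859 L.
Alkalinity to add: (98 − 65) = 33 mg/L as CaCO₃ × 65,859 L = 2173 g as CaCO₃.
Equivalents: 2173 g ÷ 50 g/eq = 43.47 eq.
Each mole of Na₂CO₃ supplies 2 eq, so 43.47 / 2 = 21.73 mol.
Mass: 21.73 mol × 106 g/mol = 2304 g.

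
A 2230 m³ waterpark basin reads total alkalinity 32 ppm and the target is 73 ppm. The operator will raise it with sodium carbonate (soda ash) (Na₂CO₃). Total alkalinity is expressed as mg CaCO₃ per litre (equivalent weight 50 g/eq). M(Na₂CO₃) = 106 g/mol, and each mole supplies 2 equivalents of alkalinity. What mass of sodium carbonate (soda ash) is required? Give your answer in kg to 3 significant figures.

96.9 kg

Volume: 2230 m³ = 2,230,000 L.
Alkalinity to add: (73 − 32) = 41 mg/L as CaCO₃ × 2,230,000 L = 91,430 g as CaCO₃.
Equivalents: 91,430 g ÷ 50 g/eq = 1829 eq.
Each mole of Na₂CO₃ supplies 2 eq, so 1829 / 2 = 914.3 mol.
Mass: 914.3 mol × 106 g/mol = 96,920 g.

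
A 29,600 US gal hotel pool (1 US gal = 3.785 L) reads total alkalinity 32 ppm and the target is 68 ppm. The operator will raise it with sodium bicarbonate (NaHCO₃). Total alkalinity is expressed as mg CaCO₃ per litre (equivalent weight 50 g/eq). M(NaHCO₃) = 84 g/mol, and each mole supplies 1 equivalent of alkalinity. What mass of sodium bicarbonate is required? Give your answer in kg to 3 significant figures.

6.78 kg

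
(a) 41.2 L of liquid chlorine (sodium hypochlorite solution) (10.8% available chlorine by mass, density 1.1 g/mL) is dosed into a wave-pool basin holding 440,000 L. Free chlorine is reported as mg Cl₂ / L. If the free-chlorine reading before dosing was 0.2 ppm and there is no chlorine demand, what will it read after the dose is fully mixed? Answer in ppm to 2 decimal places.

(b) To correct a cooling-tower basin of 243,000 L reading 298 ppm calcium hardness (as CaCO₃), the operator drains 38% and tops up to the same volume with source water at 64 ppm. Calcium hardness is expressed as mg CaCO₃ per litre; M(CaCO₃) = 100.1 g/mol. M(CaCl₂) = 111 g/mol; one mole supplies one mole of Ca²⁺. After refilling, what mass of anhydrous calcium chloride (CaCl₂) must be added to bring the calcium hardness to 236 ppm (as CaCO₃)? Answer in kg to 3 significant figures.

(a) 11.32 ppm; (b) 7.25 kg

(a) Mass of solution: 41.2 L × 1000 mL/L × 1.1 g/mL = 45,320 g.
(a) Available chlorine delivered: 45,320 g × 0.108 = 4895 g as Cl₂.
(a) Concentration rise: 4895 g / 440,000 L = 11.12 mg/L = 11.12 ppm.
(a) Final FC: 0.2 + 11.12 = 11.32 ppm.

(b) After draining 38% and refilling: 298 × 0.62 + 64 × 0.38 = 209.08 ppm.
(b) Deficit to target: 236 − 209.08 = 26.92 mg/L.
(b) As CaCO₃: 26.92 mg/L × 243,000 L = 6542 g; ÷ 100.1 = 65.35 mol Ca²⁺.
(b) Mass: 65.35 × 111 = 7254 g.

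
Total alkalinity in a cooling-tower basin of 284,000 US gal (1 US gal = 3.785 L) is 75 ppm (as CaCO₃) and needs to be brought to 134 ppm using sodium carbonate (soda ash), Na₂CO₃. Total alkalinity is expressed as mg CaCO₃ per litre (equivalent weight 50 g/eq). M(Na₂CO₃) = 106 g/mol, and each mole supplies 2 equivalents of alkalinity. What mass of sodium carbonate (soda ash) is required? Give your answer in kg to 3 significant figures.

67.2 kg

Volume: 284,000 US gal × 3.785 L/gal = 1,074,940 L.
Alkalinity to add: (134 − 75) = 59 mg/L as CaCO₃ × 1,074,940 L = 63,420 g as CaCO₃.
Equivalents: 63,420 g ÷ 50 g/eq = 1268 eq.
Each mole of Na₂CO₃ supplies 2 eq, so 1268 / 2 = 634.2 mol.
Mass: 634.2 mol × 106 g/mol = 67,230 g.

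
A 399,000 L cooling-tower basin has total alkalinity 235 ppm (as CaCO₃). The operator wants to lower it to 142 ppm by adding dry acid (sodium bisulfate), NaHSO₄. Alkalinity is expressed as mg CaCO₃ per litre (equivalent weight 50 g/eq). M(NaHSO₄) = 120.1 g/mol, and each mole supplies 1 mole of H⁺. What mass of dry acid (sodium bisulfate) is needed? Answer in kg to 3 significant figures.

Alkalinity to neutralize: (235 − 142) = 93 mg/L as CaCO₃ × 399,000 L = 37,110 g as CaCO₃.
Equivalents of H⁺ required: 37,110 ÷ 50 g/eq = 742.1 eq = 742.1 mol NaHSO₄.
Mass of NaHSO₄: 742.1 × 120.1 = 89,130 g.

89.1 kg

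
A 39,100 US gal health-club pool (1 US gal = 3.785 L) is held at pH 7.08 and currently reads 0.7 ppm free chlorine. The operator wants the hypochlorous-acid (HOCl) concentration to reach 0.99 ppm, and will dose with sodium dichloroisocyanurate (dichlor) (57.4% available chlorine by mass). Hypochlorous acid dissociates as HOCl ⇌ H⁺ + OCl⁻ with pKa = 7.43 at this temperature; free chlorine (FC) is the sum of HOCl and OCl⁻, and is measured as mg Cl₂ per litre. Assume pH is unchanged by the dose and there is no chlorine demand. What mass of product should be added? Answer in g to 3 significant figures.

Volume: 39,100 US gal × 3.785 L/gal = 147,994 L.
[OCl⁻]/[HOCl] = 10^(pH − pKa) = 10^(7.08 − 7.43) = 0.4467; fraction as HOCl = 1/(1 + 0.4467) = 0.6912.
Free chlorine required for 0.99 ppm HOCl: 0.99 / 0.6912 = 1.432 ppm.
FC to add: 1.432 − 0.7 = 0.7322 mg/L as Cl₂.
Cl₂ equivalent: 0.7322 mg/L × 147,994 L = 108.4 g.
Product at 57.4% available Cl: 108.4 / 0.574 = 188.8 g.

189 g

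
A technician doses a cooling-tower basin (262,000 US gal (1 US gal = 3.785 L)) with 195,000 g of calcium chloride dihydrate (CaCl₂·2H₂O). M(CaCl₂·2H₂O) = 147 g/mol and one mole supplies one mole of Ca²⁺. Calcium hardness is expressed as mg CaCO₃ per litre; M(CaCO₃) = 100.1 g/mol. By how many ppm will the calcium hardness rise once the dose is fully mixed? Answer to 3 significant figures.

Volume: 262,000 US gal × 3.785 L/gal = 991,670 L.
Moles of Ca²⁺: 195,000 g ÷ 147 g/mol = 1327 mol.
As CaCO₃: 1327 mol × 100.1 g/mol = 132,800 g.
Rise: 132,800 g / 991,670 L × 1000 = 133.9 mg/L.

134 ppm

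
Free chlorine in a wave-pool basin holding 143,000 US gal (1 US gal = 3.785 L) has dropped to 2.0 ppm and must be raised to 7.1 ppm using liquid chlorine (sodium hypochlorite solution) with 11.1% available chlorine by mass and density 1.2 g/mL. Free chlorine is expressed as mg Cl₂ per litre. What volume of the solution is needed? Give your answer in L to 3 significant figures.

Volume: 143,000 US gal × 3.785 L/gal = 541,255 L.
Chlorine deficit: 7.1 − 2.0 = 5.1 ppm = 5.1 mg/L as Cl₂.
Cl₂ equivalent needed: 5.1 mg/L × 541,255 L = 2,760,000 mg = 2760 g.
Product at 11.1% available chlorine: 2760 / 0.111 = 24,870 g.
Volume at density 1.2 g/mL: 24,870 g ÷ 1.2 g/mL = 20,720 mL.

20.7 L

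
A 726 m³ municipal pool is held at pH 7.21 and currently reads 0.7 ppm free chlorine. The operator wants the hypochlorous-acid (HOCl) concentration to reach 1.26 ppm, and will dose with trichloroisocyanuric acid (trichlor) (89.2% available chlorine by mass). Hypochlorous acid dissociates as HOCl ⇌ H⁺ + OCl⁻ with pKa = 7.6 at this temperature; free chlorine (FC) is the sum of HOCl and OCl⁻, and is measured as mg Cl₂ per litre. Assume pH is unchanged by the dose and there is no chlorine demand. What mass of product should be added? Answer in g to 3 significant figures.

Volume: 726 m³ = 726,000 L.
[OCl⁻]/[HOCl] = 10^(pH − pKa) = 10^(7.21 − 7.6) = 0.4074; fraction as HOCl = 1/(1 + 0.4074) = 0.7105.
Free chlorine required for 1.26 ppm HOCl: 1.26 / 0.7105 = 1.773 ppm.
FC to add: 1.773 − 0.7 = 1.073 mg/L as Cl₂.
Cl₂ equivalent: 1.073 mg/L × 726,000 L = 779.2 g.
Product at 89.2% available Cl: 779.2 / 0.892 = 873.6 g.

874 g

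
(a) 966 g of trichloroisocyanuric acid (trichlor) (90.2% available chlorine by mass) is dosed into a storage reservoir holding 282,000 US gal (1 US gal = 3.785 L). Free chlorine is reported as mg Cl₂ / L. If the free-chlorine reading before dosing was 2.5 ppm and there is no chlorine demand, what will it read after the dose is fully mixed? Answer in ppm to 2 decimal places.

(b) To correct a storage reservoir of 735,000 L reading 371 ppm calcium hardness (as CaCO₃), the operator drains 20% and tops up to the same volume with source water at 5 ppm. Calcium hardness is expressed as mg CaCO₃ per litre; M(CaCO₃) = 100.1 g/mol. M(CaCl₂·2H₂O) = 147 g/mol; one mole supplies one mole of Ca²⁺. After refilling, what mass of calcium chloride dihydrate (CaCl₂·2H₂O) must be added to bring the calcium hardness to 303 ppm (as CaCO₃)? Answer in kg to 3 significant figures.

(a) Volume: 282,000 US gal × 3.785 L/gal = 1,067,370 L.
(a) Available chlorine delivered: 966 g × 0.902 = 871.3 g as Cl₂.
(a) Concentration rise: 871.3 g / 1,067,370 L = 0.8163 mg/L = 0.82 ppm.
(a) Final FC: 2.5 + 0.82 = 3.32 ppm.

(b) After draining 20% and refilling: 371 × 0.80 + 5 × 0.20 = 297.8 ppm.
(b) Deficit to target: 303 − 297.8 = 5.2 mg/L.
(b) As CaCO₃: 5.2 mg/L × 735,000 L = 3822 g; ÷ 100.1 = 38.18 mol Ca²⁺.
(b) Mass: 38.18 × 147 = 5613 g.

(a) 3.32 ppm; (b) 5.61 kg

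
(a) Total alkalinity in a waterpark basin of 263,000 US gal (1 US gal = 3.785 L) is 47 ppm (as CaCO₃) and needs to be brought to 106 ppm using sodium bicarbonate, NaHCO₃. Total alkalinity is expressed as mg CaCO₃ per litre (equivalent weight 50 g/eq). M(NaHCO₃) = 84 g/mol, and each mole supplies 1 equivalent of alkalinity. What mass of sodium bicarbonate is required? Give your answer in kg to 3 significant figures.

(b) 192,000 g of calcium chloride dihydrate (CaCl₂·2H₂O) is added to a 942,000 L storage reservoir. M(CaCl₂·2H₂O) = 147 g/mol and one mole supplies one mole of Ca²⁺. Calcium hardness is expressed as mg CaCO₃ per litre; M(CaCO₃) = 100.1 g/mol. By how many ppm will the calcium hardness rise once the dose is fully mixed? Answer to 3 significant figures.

(a) 98.7 kg; (b) 139 ppm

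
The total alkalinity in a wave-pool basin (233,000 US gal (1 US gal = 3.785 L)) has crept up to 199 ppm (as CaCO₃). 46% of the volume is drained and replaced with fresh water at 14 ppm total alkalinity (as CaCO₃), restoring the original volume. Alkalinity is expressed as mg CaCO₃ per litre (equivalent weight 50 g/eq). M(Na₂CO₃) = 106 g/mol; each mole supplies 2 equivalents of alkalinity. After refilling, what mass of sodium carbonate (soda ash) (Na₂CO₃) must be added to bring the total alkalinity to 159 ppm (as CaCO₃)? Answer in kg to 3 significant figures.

Volume: 233,000 US gal × 3.785 L/gal = 881,905 L.
After draining 46% and refilling: 199 × 0.54 + 14 × 0.46 = 113.9 ppm.
Deficit to target: 159 − 113.9 = 45.1 mg/L.
As CaCO₃: 45.1 mg/L × 881,905 L = 39,770 g; ÷ 50 g/eq ÷ 2 = 397.7 mol Na₂CO₃.
Mass: 397.7 × 106 = 42,160 g.

42.2 kg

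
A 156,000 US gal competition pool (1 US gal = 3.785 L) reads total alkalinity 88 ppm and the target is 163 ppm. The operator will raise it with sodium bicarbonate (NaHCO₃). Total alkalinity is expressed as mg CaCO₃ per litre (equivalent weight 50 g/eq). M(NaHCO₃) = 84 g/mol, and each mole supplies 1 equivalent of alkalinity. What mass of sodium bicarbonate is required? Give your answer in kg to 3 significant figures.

74.4 kg

Volume: 156,000 US gal × 3.785 L/gal = 590,460 L.
Alkalinity to add: (163 − 88) = 75 mg/L as CaCO₃ × 590,460 L = 44,280 g as CaCO₃.
Equivalents: 44,280 g ÷ 50 g/eq = 885.7 eq.
NaHCO₃ supplies 1 eq per mole → 885.7 mol.
Mass: 885.7 mol × 84 g/mol = 74,400 g.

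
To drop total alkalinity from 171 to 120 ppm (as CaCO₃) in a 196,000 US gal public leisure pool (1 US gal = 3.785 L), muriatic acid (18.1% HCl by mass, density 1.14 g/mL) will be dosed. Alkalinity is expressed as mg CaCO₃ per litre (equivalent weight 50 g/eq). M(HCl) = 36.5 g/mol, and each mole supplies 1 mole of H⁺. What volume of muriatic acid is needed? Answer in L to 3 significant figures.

Volume: 196,000 US gal × 3.785 L/gal = 741,860 L.
Alkalinity to neutralize: (171 − 120) = 51 mg/L as CaCO₃ × 741,860 L = 37,830 g as CaCO₃.
Equivalents of H⁺ required: 37,830 ÷ 50 g/eq = 756.7 eq = 756.7 mol HCl.
Mass of HCl: 756.7 × 36.5 = 27,620 g.
Mass of 18.1% solution: 27,620 / 0.181 = 152,600 g.
Volume: 152,600 g ÷ 1.14 g/mL = 133,900 mL.

134 L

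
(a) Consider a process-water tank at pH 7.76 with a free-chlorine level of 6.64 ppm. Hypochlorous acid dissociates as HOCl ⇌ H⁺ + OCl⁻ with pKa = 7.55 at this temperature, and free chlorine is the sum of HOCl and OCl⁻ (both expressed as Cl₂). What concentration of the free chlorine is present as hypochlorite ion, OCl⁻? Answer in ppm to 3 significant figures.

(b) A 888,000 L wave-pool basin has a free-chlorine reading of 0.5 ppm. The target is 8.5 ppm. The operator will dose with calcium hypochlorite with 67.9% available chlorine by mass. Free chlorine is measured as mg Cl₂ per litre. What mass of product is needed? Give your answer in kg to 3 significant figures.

(a) [OCl⁻]/[HOCl] = 10^(pH − pKa) = 10^(7.76 − 7.55) = 10^0.21 = 1.622.
(a) Fraction as HOCl = 1 / (1 + 1.622) = 0.3814.
(a) OCl⁻ = (1 − 0.3814) × 6.64 ppm = 4.107 ppm.

(b) Chlorine deficit: 8.5 − 0.5 = 8 ppm = 8 mg/L as Cl₂.
(b) Cl₂ equivalent needed: 8 mg/L × 888,000 L = 7,104,000 mg = 7104 g.
(b) Product at 67.9% available chlorine: 7104 / 0.679 = 10,460 g.

(a) 4.11 ppm; (b) 10.5 kg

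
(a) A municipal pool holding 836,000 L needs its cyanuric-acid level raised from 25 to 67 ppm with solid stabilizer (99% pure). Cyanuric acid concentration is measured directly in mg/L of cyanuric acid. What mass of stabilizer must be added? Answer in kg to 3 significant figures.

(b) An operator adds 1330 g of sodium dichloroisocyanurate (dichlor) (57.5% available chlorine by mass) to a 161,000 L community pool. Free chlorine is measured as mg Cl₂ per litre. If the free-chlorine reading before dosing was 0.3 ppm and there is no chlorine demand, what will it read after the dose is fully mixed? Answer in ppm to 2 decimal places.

(a) 35.5 kg; (b) 5.05 ppm

(a) CYA to add: (67 − 25) = 42 mg/L × 836,000 L = 35,110 g cyanuric acid.
(a) At 99% purity: 35,110 / 0.99 = 35,470 g product.

(b) Available chlorine delivered: 1330 g × 0.575 = 764.7 g as Cl₂.
(b) Concentration rise: 764.7 g / 161,000 L = 4.75 mg/L = 4.75 ppm.
(b) Final FC: 0.3 + 4.75 = 5.05 ppm.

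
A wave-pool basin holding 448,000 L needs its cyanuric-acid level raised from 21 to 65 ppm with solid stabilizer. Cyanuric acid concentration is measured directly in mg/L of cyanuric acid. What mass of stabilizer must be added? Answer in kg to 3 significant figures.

19.7 kg

CYA to add: (65 − 21) = 44 mg/L × 448,000 L = 19,710 g cyanuric acid.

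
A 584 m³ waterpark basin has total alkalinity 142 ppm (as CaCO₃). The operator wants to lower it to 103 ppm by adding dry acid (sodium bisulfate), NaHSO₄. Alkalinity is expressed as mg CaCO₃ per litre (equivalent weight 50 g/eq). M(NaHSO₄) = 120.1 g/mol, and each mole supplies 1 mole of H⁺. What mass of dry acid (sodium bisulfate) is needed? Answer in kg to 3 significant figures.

Volume: 584 m³ = 584,000 L.
Alkalinity to neutralize: (142 − 103) = 39 mg/L as CaCO₃ × 584,000 L = 22,780 g as CaCO₃.
Equivalents of H⁺ required: 22,780 ÷ 50 g/eq = 455.5 eq = 455.5 mol NaHSO₄.
Mass of NaHSO₄: 455.5 × 120.1 = 54,710 g.

54.7 kg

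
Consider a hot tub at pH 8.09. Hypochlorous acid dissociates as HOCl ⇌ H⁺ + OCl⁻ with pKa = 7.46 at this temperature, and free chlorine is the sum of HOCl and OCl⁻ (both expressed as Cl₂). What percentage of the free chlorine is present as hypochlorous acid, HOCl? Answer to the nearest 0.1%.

[OCl⁻]/[HOCl] = 10^(pH − pKa) = 10^(8.09 − 7.46) = 10^0.63 = 4.266.
Fraction as HOCl = 1 / (1 + 4.266) = 0.1899.

19.0%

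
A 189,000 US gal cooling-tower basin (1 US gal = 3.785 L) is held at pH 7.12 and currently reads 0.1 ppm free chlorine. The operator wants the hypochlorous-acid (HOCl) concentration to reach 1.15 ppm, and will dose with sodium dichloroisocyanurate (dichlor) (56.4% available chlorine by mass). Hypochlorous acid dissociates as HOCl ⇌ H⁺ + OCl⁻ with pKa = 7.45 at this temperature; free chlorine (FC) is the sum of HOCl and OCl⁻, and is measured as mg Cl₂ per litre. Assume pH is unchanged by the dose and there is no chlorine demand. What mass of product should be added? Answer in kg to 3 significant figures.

Volume: 189,000 US gal × 3.785 L/gal = 715,365 L.
[OCl⁻]/[HOCl] = 10^(pH − pKa) = 10^(7.12 − 7.45) = 0.4677; fraction as HOCl = 1/(1 + 0.4677) = 0.6813.
Free chlorine required for 1.15 ppm HOCl: 1.15 / 0.6813 = 1.688 ppm.
FC to add: 1.688 − 0.1 = 1.588 mg/L as Cl₂.
Cl₂ equivalent: 1.588 mg/L × 715,365 L = 1136 g.
Product at 56.4% available Cl: 1136 / 0.564 = 2014 g.

2.01 kg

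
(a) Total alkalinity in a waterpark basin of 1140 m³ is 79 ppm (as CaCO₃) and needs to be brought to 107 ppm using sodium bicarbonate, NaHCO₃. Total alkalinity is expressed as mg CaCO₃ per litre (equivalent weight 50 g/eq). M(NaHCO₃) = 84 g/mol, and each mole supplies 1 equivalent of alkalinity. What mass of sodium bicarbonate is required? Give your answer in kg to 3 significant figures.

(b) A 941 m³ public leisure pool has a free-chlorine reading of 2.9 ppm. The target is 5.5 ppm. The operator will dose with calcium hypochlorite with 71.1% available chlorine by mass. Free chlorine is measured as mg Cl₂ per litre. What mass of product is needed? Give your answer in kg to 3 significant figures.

(a) 53.6 kg; (b) 3.44 kg

(a) Volume: 1140 m³ = 1,140,000 L.
(a) Alkalinity to add: (107 − 79) = 28 mg/L as CaCO₃ × 1,140,000 L = 31,920 g as CaCO₃.
(a) Equivalents: 31,920 g ÷ 50 g/eq = 638.4 eq.
(a) NaHCO₃ supplies 1 eq per mole → 638.4 mol.
(a) Mass: 638.4 mol × 84 g/mol = 53,630 g.

(b) Volume: 941 m³ = 941,000 L.
(b) Chlorine deficit: 5.5 − 2.9 = 2.6 ppm = 2.6 mg/L as Cl₂.
(b) Cl₂ equivalent needed: 2.6 mg/L × 941,000 L = 2,447,000 mg = 2447 g.
(b) Product at 71.1% available chlorine: 2447 / 0.711 = 3441 g.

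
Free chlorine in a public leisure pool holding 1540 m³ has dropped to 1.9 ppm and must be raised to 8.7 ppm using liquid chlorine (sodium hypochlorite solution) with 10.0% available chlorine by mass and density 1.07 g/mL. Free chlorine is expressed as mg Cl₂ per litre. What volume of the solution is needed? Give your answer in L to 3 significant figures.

Volume: 1540 m³ = 1,540,000 L.
Chlorine deficit: 8.7 − 1.9 = 6.8 ppm = 6.8 mg/L as Cl₂.
Cl₂ equivalent needed: 6.8 mg/L × 1,540,000 L = 10,470,000 mg = 10,470 g.
Product at 10.0% available chlorine: 10,470 / 0.1 = 104,700 g.
Volume at density 1.07 g/mL: 104,700 g ÷ 1.07 g/mL = 97,870 mL.

97.9 L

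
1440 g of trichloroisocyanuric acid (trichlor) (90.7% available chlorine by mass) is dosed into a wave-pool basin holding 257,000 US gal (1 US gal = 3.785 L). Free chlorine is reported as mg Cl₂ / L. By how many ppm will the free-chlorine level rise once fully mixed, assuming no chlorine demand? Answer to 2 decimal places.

Volume: 257,000 US gal × 3.785 L/gal = 972,745 L.
Available chlorine delivered: 1440 g × 0.907 = 1306 g as Cl₂.
Concentration rise: 1306 g / 972,745 L = 1.343 mg/L = 1.34 ppm.

1.34 ppm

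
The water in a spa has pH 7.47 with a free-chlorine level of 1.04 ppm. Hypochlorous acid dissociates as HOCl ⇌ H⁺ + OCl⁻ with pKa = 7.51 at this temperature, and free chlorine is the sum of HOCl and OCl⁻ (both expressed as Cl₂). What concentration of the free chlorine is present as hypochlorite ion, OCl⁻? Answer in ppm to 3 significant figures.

0.496 ppm

[OCl⁻]/[HOCl] = 10^(pH − pKa) = 10^(7.47 − 7.51) = 10^-0.04 = 0.912.
Fraction as HOCl = 1 / (1 + 0.912) = 0.523.
OCl⁻ = (1 − 0.523) × 1.04 ppm = 0.4961 ppm.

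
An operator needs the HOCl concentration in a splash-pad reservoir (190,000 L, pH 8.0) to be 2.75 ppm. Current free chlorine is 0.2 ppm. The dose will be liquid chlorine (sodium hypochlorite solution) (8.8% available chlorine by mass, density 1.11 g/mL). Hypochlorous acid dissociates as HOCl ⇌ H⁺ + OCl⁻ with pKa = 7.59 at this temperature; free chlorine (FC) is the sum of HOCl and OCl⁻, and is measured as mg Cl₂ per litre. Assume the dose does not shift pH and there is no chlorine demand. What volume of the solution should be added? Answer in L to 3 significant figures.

18.7 L

[OCl⁻]/[HOCl] = 10^(pH − pKa) = 10^(8.0 − 7.59) = 2.57; fraction as HOCl = 1/(1 + 2.57) = 0.2801.
Free chlorine required for 2.75 ppm HOCl: 2.75 / 0.2801 = 9.819 ppm.
FC to add: 9.819 − 0.2 = 9.619 mg/L as Cl₂.
Cl₂ equivalent: 9.619 mg/L × 190,000 L = 1828 g.
Product at 8.8% available Cl: 1828 / 0.088 = 20,770 g.
Volume: 20,770 g ÷ 1.11 g/mL = 18,710 mL.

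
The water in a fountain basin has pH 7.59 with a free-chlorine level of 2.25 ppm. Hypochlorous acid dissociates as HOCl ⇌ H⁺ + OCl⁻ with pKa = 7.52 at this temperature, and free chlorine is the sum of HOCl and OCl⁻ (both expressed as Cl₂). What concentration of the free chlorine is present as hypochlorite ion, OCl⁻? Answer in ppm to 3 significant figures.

1.22 ppm

[OCl⁻]/[HOCl] = 10^(pH − pKa) = 10^(7.59 − 7.52) = 10^0.07 = 1.175.
Fraction as HOCl = 1 / (1 + 1.175) = 0.4598.
OCl⁻ = (1 − 0.4598) × 2.25 ppm = 1.215 ppm.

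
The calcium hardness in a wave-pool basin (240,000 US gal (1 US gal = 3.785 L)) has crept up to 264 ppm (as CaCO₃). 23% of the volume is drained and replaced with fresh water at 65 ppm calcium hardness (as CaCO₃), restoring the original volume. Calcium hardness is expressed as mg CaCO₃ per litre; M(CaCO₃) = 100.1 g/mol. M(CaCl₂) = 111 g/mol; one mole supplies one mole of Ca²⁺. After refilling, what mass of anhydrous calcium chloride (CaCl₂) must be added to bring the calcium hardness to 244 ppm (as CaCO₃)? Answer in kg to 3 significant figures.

26.0 kg

Volume: 240,000 US gal × 3.785 L/gal = 908,400 L.
After draining 23% and refilling: 264 × 0.77 + 65 × 0.23 = 218.23 ppm.
Deficit to target: 244 − 218.23 = 25.77 mg/L.
As CaCO₃: 25.77 mg/L × 908,400 L = 23,410 g; ÷ 100.1 = 233.9 mol Ca²⁺.
Mass: 233.9 × 111 = 25,960 g.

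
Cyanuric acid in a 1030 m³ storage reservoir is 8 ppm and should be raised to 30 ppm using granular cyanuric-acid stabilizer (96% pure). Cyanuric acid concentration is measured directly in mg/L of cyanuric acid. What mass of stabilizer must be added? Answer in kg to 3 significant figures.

23.6 kg

Volume: 1030 m³ = 1,030,000 L.
CYA to add: (30 − 8) = 22 mg/L × 1,030,000 L = 22,660 g cyanuric acid.
At 96% purity: 22,660 / 0.96 = 23,600 g product.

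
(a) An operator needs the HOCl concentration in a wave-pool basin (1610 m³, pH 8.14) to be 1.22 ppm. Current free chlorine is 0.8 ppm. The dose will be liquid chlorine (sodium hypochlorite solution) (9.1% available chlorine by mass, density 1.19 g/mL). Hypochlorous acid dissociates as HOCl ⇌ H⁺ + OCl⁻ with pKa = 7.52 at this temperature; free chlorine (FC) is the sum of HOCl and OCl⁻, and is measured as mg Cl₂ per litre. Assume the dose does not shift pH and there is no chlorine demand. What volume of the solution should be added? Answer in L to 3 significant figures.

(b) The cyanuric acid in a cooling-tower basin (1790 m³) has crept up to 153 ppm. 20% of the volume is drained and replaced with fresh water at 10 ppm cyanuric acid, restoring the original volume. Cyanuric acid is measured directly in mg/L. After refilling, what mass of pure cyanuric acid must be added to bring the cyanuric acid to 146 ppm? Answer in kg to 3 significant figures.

(a) 81.9 L; (b) 38.7 kg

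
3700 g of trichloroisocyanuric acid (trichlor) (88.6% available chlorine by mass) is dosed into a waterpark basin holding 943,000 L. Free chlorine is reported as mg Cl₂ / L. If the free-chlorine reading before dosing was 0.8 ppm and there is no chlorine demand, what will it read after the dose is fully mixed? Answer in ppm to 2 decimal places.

Available chlorine delivered: 3700 g × 0.886 = 3278 g as Cl₂.
Concentration rise: 3278 g / 943,000 L = 3.476 mg/L = 3.48 ppm.
Final FC: 0.8 + 3.48 = 4.28 ppm.

4.28 ppm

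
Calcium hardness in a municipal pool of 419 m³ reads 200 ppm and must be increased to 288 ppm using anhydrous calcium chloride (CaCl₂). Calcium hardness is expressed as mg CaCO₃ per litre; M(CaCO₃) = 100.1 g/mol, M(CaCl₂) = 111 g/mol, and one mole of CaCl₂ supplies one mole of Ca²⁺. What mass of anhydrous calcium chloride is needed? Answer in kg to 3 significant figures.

Volume: 419 m³ = 419,000 L.
Hardness to add: (288 − 200) = 88 mg/L as CaCO₃ × 419,000 L = 36,870 g as CaCO₃.
Moles of Ca²⁺ (1 mol Ca²⁺ ≡ 1 mol CaCO₃): 36,870 / 100.1 g/mol = 368.4 mol.
Mass of CaCl₂: 368.4 × 111 = 40,890 g.

40.9 kg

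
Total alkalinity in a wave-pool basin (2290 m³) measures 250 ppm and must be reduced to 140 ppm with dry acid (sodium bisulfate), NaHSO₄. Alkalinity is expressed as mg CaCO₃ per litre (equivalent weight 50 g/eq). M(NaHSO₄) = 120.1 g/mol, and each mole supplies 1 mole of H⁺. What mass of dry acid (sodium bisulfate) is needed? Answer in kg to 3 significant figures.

605 kg

Volume: 2290 m³ = 2,290,000 L.
Alkalinity to neutralize: (250 − 140) = 110 mg/L as CaCO₃ × 2,290,000 L = 251,900 g as CaCO₃.
Equivalents of H⁺ required: 251,900 ÷ 50 g/eq = 5038 eq = 5038 mol NaHSO₄.
Mass of NaHSO₄: 5038 × 120.1 = 605,100 g.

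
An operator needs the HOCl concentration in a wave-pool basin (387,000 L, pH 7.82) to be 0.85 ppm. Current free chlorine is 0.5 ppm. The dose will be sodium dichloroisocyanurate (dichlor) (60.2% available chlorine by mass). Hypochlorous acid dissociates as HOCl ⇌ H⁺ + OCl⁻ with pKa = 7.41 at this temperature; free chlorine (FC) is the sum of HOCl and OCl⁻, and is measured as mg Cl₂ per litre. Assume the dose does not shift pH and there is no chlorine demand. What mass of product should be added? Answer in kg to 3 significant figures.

[OCl⁻]/[HOCl] = 10^(pH − pKa) = 10^(7.82 − 7.41) = 2.57; fraction as HOCl = 1/(1 + 2.57) = 0.2801.
Free chlorine required for 0.85 ppm HOCl: 0.85 / 0.2801 = 3.035 ppm.
FC to add: 3.035 − 0.5 = 2.535 mg/L as Cl₂.
Cl₂ equivalent: 2.535 mg/L × 387,000 L = 981 g.
Product at 60.2% available Cl: 981 / 0.602 = 1630 g.

1.63 kg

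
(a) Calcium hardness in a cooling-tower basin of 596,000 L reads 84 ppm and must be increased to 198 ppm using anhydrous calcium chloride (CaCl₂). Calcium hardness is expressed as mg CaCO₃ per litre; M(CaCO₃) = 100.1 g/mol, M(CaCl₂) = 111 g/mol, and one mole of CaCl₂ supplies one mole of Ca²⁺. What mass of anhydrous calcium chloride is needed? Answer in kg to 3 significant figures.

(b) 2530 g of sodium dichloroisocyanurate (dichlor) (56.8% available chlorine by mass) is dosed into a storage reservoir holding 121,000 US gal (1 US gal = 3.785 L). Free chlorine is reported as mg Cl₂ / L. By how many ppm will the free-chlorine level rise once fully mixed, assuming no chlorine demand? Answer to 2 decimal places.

(a) Hardness to add: (198 − 84) = 114 mg/L as CaCO₃ × 596,000 L = 67,940 g as CaCO₃.
(a) Moles of Ca²⁺ (1 mol Ca²⁺ ≡ 1 mol CaCO₃): 67,940 / 100.1 g/mol = 678.8 mol.
(a) Mass of CaCl₂: 678.8 × 111 = 75,340 g.

(b) Volume: 121,000 US gal × 3.785 L/gal = 457,985 L.
(b) Available chlorine delivered: 2530 g × 0.568 = 1437 g as Cl₂.
(b) Concentration rise: 1437 g / 457,985 L = 3.138 mg/L = 3.14 ppm.

(a) 75.3 kg; (b) 3.14 ppm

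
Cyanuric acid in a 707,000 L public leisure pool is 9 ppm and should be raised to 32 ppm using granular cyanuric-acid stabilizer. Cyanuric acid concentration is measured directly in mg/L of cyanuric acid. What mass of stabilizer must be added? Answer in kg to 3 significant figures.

16.3 kg

CYA to add: (32 − 9) = 23 mg/L × 707,000 L = 16,260 g cyanuric acid.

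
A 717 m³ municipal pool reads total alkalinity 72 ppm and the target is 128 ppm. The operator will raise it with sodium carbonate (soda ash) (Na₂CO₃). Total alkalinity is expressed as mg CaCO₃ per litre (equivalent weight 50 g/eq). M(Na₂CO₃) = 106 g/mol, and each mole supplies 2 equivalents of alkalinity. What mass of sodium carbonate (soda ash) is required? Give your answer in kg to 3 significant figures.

42.6 kg

Volume: 717 m³ = 717,000 L.
Alkalinity to add: (128 − 72) = 56 mg/L as CaCO₃ × 717,000 L = 40,150 g as CaCO₃.
Equivalents: 40,150 g ÷ 50 g/eq = 803 eq.
Each mole of Na₂CO₃ supplies 2 eq, so 803 / 2 = 401.5 mol.
Mass: 401.5 mol × 106 g/mol = 42,560 g.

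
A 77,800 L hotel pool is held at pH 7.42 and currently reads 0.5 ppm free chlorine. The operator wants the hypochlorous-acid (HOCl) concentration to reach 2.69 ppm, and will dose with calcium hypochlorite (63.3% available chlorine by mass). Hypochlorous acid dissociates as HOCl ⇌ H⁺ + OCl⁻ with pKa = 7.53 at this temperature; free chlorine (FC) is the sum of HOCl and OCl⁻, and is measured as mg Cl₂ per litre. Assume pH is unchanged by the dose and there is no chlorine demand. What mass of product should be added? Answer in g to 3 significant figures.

526 g

[OCl⁻]/[HOCl] = 10^(pH − pKa) = 10^(7.42 − 7.53) = 0.7762; fraction as HOCl = 1/(1 + 0.7762) = 0.563.
Free chlorine required for 2.69 ppm HOCl: 2.69 / 0.563 = 4.778 ppm.
FC to add: 4.778 − 0.5 = 4.278 mg/L as Cl₂.
Cl₂ equivalent: 4.278 mg/L × 77,800 L = 332.8 g.
Product at 63.3% available Cl: 332.8 / 0.633 = 525.8 g.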